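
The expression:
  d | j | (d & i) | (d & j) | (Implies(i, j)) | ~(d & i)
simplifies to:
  True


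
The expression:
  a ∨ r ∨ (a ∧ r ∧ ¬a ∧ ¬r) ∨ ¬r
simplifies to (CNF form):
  True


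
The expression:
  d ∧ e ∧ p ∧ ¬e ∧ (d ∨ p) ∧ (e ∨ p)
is never true.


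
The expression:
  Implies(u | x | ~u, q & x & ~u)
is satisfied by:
  {x: True, q: True, u: False}


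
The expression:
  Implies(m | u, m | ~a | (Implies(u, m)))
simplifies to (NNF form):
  m | ~a | ~u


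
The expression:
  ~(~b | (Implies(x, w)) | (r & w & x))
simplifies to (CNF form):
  b & x & ~w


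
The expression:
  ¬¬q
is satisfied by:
  {q: True}


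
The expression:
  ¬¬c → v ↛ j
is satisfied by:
  {v: True, c: False, j: False}
  {v: False, c: False, j: False}
  {j: True, v: True, c: False}
  {j: True, v: False, c: False}
  {c: True, v: True, j: False}


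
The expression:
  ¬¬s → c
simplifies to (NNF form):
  c ∨ ¬s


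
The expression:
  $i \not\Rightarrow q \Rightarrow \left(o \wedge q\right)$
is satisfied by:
  {q: True, i: False}
  {i: False, q: False}
  {i: True, q: True}


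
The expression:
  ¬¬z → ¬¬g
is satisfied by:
  {g: True, z: False}
  {z: False, g: False}
  {z: True, g: True}


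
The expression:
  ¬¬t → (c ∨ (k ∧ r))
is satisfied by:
  {c: True, k: True, r: True, t: False}
  {c: True, k: True, r: False, t: False}
  {c: True, r: True, t: False, k: False}
  {c: True, r: False, t: False, k: False}
  {k: True, r: True, t: False, c: False}
  {k: True, r: False, t: False, c: False}
  {r: True, k: False, t: False, c: False}
  {r: False, k: False, t: False, c: False}
  {c: True, k: True, t: True, r: True}
  {c: True, k: True, t: True, r: False}
  {c: True, t: True, r: True, k: False}
  {c: True, t: True, r: False, k: False}
  {k: True, t: True, r: True, c: False}


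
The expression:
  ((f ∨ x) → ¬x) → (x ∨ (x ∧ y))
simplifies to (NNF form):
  x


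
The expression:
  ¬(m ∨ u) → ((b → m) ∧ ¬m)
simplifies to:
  m ∨ u ∨ ¬b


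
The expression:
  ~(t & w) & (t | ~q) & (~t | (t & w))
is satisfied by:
  {q: False, t: False}


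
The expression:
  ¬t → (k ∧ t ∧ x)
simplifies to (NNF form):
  t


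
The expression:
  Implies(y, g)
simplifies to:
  g | ~y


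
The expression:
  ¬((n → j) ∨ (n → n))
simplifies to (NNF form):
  False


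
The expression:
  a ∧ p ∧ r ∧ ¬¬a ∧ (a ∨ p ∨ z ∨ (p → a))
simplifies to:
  a ∧ p ∧ r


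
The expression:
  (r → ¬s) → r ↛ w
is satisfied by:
  {r: True, s: True, w: False}
  {r: True, w: False, s: False}
  {r: True, s: True, w: True}


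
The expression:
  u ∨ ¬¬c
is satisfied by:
  {c: True, u: True}
  {c: True, u: False}
  {u: True, c: False}


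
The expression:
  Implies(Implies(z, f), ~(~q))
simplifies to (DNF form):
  q | (z & ~f)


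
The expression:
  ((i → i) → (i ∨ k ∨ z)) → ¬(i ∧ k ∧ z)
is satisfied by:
  {k: False, z: False, i: False}
  {i: True, k: False, z: False}
  {z: True, k: False, i: False}
  {i: True, z: True, k: False}
  {k: True, i: False, z: False}
  {i: True, k: True, z: False}
  {z: True, k: True, i: False}


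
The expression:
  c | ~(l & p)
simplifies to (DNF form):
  c | ~l | ~p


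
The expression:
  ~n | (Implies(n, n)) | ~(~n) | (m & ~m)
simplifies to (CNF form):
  True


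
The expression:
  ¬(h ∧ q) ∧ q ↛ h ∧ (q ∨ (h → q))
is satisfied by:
  {q: True, h: False}


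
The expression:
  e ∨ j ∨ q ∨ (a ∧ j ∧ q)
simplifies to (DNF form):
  e ∨ j ∨ q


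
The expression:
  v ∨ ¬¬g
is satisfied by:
  {v: True, g: True}
  {v: True, g: False}
  {g: True, v: False}


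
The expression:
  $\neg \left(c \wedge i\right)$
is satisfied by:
  {c: False, i: False}
  {i: True, c: False}
  {c: True, i: False}


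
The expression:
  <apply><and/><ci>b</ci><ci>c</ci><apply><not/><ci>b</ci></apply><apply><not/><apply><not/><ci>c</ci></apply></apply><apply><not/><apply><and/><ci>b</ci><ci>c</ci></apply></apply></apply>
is never true.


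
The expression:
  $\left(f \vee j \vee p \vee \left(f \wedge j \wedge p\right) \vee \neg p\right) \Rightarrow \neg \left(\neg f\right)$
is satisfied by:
  {f: True}


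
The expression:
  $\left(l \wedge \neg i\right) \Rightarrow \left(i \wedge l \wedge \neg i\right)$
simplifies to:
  $i \vee \neg l$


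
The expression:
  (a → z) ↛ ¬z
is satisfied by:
  {z: True}


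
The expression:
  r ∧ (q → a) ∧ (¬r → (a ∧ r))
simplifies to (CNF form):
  r ∧ (a ∨ ¬q)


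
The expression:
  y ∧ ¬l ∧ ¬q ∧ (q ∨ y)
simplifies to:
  y ∧ ¬l ∧ ¬q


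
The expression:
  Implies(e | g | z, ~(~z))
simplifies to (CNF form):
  (z | ~e) & (z | ~g)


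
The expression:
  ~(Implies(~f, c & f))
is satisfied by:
  {f: False}


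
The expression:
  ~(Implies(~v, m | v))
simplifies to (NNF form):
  ~m & ~v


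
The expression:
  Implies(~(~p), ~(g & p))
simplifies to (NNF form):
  ~g | ~p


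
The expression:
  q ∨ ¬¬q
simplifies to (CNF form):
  q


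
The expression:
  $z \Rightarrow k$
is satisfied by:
  {k: True, z: False}
  {z: False, k: False}
  {z: True, k: True}


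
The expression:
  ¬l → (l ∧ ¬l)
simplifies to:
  l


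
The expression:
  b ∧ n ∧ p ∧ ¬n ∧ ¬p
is never true.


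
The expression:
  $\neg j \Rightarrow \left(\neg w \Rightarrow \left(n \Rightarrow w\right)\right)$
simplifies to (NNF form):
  $j \vee w \vee \neg n$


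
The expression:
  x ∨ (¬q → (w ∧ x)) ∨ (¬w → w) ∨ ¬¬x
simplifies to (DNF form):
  q ∨ w ∨ x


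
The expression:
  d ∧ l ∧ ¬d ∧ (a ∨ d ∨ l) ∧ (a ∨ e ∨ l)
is never true.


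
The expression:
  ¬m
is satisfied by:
  {m: False}


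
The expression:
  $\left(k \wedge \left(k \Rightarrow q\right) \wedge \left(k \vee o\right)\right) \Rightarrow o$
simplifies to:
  $o \vee \neg k \vee \neg q$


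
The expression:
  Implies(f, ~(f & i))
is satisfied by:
  {i: False, f: False}
  {f: True, i: False}
  {i: True, f: False}


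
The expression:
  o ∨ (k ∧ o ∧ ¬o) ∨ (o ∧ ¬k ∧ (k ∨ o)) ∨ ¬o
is always true.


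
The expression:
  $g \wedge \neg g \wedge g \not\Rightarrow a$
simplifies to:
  $\text{False}$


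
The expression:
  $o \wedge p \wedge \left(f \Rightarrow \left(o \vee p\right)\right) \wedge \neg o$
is never true.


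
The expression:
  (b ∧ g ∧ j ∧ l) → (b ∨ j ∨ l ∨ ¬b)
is always true.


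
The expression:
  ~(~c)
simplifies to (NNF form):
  c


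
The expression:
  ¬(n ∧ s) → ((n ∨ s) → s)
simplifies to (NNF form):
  s ∨ ¬n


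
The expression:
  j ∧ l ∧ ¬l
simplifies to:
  False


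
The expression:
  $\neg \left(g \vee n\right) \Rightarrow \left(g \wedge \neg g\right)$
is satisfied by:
  {n: True, g: True}
  {n: True, g: False}
  {g: True, n: False}


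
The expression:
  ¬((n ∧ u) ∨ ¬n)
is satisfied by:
  {n: True, u: False}


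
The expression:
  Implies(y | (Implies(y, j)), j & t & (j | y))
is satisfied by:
  {t: True, j: True}


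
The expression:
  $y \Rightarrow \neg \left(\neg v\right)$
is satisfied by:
  {v: True, y: False}
  {y: False, v: False}
  {y: True, v: True}


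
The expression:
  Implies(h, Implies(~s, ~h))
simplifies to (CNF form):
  s | ~h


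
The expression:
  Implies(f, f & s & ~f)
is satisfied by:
  {f: False}


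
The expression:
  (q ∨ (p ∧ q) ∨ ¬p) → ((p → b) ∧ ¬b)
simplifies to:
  (p ∧ ¬q) ∨ (¬b ∧ ¬p)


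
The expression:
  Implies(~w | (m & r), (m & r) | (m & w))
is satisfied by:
  {m: True, w: True, r: True}
  {m: True, w: True, r: False}
  {w: True, r: True, m: False}
  {w: True, r: False, m: False}
  {m: True, r: True, w: False}


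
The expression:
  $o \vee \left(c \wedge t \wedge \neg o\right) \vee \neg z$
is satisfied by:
  {o: True, c: True, t: True, z: False}
  {o: True, c: True, t: False, z: False}
  {o: True, t: True, c: False, z: False}
  {o: True, t: False, c: False, z: False}
  {c: True, t: True, o: False, z: False}
  {c: True, t: False, o: False, z: False}
  {t: True, o: False, c: False, z: False}
  {t: False, o: False, c: False, z: False}
  {z: True, o: True, c: True, t: True}
  {z: True, o: True, c: True, t: False}
  {z: True, o: True, t: True, c: False}
  {z: True, o: True, t: False, c: False}
  {z: True, c: True, t: True, o: False}


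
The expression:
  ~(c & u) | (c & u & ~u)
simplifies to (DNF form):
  ~c | ~u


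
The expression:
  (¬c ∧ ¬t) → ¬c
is always true.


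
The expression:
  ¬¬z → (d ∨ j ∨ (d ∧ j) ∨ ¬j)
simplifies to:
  True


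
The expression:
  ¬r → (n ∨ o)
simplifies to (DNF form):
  n ∨ o ∨ r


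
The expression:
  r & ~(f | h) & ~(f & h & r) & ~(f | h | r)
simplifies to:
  False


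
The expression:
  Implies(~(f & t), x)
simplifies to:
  x | (f & t)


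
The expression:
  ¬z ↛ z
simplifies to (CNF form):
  True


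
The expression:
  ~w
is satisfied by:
  {w: False}


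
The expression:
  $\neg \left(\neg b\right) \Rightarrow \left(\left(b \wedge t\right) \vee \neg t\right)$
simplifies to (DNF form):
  $\text{True}$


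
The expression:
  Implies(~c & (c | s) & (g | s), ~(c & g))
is always true.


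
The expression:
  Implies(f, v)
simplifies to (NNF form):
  v | ~f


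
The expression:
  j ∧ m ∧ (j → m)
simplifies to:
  j ∧ m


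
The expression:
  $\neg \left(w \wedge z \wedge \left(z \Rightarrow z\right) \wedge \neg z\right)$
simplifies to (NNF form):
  $\text{True}$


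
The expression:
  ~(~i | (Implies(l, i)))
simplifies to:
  False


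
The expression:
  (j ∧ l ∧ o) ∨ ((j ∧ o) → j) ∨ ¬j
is always true.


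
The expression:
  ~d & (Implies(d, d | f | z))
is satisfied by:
  {d: False}


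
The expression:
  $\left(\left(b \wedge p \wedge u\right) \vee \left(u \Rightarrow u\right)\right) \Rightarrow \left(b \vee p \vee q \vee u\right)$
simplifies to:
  $b \vee p \vee q \vee u$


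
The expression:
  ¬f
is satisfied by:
  {f: False}


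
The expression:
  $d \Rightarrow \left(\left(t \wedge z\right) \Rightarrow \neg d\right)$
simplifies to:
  $\neg d \vee \neg t \vee \neg z$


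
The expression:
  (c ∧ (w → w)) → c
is always true.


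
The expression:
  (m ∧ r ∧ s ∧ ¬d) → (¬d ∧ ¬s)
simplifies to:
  d ∨ ¬m ∨ ¬r ∨ ¬s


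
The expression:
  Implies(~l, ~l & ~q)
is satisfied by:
  {l: True, q: False}
  {q: False, l: False}
  {q: True, l: True}


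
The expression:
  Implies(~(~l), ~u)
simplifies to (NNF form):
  ~l | ~u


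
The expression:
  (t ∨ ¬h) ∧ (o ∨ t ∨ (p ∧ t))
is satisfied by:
  {t: True, o: True, h: False}
  {t: True, o: False, h: False}
  {t: True, h: True, o: True}
  {t: True, h: True, o: False}
  {o: True, h: False, t: False}


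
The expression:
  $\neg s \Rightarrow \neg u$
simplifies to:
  $s \vee \neg u$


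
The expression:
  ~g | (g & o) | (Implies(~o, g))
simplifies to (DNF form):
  True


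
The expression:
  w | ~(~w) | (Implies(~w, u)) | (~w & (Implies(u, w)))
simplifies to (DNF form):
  True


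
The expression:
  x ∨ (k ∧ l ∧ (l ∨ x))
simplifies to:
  x ∨ (k ∧ l)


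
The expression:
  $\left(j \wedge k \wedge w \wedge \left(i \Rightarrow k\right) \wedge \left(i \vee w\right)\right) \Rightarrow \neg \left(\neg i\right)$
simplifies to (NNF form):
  $i \vee \neg j \vee \neg k \vee \neg w$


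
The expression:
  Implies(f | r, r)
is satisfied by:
  {r: True, f: False}
  {f: False, r: False}
  {f: True, r: True}


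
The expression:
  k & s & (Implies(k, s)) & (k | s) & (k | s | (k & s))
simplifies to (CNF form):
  k & s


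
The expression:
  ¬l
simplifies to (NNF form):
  ¬l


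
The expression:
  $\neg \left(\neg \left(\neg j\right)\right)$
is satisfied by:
  {j: False}


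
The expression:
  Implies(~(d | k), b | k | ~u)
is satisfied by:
  {b: True, d: True, k: True, u: False}
  {b: True, d: True, u: False, k: False}
  {b: True, k: True, u: False, d: False}
  {b: True, u: False, k: False, d: False}
  {d: True, k: True, u: False, b: False}
  {d: True, u: False, k: False, b: False}
  {k: True, d: False, u: False, b: False}
  {d: False, u: False, k: False, b: False}
  {d: True, b: True, u: True, k: True}
  {d: True, b: True, u: True, k: False}
  {b: True, u: True, k: True, d: False}
  {b: True, u: True, d: False, k: False}
  {k: True, u: True, d: True, b: False}
  {u: True, d: True, b: False, k: False}
  {u: True, k: True, b: False, d: False}


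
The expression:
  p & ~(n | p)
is never true.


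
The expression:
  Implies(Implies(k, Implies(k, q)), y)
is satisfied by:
  {y: True, k: True, q: False}
  {y: True, q: False, k: False}
  {y: True, k: True, q: True}
  {y: True, q: True, k: False}
  {k: True, q: False, y: False}


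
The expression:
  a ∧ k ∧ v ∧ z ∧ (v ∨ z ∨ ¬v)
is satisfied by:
  {k: True, z: True, a: True, v: True}


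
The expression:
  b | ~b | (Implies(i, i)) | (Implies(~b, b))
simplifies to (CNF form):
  True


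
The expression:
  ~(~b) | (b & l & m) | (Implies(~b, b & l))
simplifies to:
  b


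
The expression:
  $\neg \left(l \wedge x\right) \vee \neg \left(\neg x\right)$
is always true.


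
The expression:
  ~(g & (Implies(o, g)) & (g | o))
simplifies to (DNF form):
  ~g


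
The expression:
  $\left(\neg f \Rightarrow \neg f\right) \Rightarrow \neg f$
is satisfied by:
  {f: False}


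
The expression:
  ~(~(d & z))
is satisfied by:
  {z: True, d: True}


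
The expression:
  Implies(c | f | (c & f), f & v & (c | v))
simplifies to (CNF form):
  (f | ~c) & (f | ~f) & (v | ~c) & (v | ~f)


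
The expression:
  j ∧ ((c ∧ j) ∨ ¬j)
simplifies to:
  c ∧ j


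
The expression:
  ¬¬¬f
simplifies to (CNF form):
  ¬f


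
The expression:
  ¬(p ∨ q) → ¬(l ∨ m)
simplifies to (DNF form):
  p ∨ q ∨ (¬l ∧ ¬m)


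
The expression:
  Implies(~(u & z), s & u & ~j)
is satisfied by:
  {z: True, s: True, u: True, j: False}
  {z: True, u: True, j: False, s: False}
  {z: True, s: True, u: True, j: True}
  {z: True, u: True, j: True, s: False}
  {u: True, s: True, j: False, z: False}


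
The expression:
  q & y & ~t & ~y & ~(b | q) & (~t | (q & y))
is never true.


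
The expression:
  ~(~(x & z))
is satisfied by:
  {z: True, x: True}


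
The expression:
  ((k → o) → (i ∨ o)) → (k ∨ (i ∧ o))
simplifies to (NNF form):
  k ∨ (i ∧ o) ∨ (¬i ∧ ¬o)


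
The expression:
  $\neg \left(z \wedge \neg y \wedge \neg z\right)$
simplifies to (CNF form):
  $\text{True}$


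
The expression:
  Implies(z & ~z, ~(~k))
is always true.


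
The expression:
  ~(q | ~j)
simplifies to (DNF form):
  j & ~q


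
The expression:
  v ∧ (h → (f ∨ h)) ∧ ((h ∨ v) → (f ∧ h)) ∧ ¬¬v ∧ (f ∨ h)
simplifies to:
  f ∧ h ∧ v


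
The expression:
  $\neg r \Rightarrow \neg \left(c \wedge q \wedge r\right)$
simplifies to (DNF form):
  $\text{True}$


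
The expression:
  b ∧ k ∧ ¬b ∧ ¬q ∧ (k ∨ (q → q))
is never true.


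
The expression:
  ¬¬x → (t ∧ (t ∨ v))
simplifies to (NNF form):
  t ∨ ¬x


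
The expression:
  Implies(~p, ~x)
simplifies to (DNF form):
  p | ~x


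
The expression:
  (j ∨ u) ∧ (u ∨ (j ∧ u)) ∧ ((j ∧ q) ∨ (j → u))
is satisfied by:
  {u: True}


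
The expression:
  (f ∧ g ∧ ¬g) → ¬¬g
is always true.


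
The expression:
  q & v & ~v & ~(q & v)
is never true.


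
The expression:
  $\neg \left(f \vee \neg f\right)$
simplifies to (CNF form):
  $\text{False}$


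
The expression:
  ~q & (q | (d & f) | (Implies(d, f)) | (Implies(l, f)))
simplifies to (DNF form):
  (f & ~q) | (~d & ~q) | (~l & ~q)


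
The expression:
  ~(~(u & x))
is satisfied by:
  {u: True, x: True}


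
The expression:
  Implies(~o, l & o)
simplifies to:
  o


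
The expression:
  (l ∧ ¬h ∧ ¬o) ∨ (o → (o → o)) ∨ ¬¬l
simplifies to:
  True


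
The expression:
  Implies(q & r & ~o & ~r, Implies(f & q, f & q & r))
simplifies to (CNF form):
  True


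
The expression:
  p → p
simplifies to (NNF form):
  True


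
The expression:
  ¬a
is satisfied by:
  {a: False}


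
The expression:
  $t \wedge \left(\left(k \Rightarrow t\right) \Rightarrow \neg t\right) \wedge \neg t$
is never true.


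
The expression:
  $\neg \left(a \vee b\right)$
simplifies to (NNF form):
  $\neg a \wedge \neg b$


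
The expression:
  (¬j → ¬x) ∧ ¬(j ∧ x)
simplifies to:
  ¬x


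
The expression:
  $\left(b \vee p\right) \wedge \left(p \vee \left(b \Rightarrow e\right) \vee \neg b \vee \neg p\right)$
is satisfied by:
  {b: True, p: True}
  {b: True, p: False}
  {p: True, b: False}


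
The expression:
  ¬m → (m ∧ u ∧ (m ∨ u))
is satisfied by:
  {m: True}


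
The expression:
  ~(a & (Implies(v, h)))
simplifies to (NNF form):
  ~a | (v & ~h)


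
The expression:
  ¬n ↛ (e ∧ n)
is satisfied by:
  {n: False}


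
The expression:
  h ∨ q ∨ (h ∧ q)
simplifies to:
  h ∨ q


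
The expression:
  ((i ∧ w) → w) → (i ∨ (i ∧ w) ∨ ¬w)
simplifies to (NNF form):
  i ∨ ¬w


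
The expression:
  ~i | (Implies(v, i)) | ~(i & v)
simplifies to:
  True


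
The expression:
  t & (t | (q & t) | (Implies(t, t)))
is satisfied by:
  {t: True}


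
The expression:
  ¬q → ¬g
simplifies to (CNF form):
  q ∨ ¬g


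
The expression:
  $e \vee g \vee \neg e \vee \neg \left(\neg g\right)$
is always true.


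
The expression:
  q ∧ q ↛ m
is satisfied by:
  {q: True, m: False}


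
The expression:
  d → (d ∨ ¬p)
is always true.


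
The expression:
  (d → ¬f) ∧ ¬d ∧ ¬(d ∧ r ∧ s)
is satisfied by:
  {d: False}


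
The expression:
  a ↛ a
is never true.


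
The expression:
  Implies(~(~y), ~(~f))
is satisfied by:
  {f: True, y: False}
  {y: False, f: False}
  {y: True, f: True}


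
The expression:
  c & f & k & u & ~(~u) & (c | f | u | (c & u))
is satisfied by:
  {c: True, u: True, f: True, k: True}


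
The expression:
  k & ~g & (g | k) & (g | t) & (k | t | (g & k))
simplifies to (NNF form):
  k & t & ~g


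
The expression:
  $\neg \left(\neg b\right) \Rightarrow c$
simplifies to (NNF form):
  $c \vee \neg b$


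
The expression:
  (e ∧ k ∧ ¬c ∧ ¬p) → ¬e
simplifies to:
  c ∨ p ∨ ¬e ∨ ¬k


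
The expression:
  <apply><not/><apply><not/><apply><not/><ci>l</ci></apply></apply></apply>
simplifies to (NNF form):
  <apply><not/><ci>l</ci></apply>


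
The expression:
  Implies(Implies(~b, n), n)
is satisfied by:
  {n: True, b: False}
  {b: False, n: False}
  {b: True, n: True}


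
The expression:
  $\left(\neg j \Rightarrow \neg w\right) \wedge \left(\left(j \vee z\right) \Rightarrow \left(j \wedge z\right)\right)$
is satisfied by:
  {z: True, j: True, w: False}
  {z: True, j: True, w: True}
  {w: False, j: False, z: False}


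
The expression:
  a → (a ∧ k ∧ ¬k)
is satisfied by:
  {a: False}


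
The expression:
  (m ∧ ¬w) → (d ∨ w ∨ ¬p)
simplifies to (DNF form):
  d ∨ w ∨ ¬m ∨ ¬p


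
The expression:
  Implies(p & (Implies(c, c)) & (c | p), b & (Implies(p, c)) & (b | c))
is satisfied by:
  {c: True, b: True, p: False}
  {c: True, b: False, p: False}
  {b: True, c: False, p: False}
  {c: False, b: False, p: False}
  {c: True, p: True, b: True}


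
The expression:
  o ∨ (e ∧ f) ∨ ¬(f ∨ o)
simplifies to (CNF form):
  e ∨ o ∨ ¬f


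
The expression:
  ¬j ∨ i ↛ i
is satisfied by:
  {j: False}


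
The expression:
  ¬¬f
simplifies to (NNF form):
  f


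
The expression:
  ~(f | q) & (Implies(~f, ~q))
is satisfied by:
  {q: False, f: False}


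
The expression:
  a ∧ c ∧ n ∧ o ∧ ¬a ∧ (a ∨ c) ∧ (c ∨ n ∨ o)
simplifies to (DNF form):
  False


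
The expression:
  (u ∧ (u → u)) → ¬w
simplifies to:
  ¬u ∨ ¬w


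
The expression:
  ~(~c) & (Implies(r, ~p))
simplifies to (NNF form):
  c & (~p | ~r)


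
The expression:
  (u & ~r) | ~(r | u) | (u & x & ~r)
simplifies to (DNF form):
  ~r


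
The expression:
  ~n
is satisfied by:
  {n: False}


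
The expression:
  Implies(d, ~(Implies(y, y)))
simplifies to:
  ~d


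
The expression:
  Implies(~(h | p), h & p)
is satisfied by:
  {p: True, h: True}
  {p: True, h: False}
  {h: True, p: False}


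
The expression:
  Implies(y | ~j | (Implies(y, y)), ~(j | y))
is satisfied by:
  {y: False, j: False}


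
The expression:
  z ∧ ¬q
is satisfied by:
  {z: True, q: False}


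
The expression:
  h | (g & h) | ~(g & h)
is always true.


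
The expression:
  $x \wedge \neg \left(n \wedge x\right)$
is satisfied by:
  {x: True, n: False}


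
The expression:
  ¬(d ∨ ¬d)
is never true.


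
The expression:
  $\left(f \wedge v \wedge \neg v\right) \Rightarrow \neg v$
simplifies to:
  $\text{True}$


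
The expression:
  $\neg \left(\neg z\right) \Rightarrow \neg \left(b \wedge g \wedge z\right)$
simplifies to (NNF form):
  $\neg b \vee \neg g \vee \neg z$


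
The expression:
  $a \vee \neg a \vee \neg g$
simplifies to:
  $\text{True}$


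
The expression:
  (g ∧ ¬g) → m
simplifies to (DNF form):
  True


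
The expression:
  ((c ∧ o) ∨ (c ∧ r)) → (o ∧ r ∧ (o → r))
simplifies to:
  (o ∧ r) ∨ (¬o ∧ ¬r) ∨ ¬c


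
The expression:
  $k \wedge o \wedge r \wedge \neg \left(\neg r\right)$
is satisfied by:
  {r: True, o: True, k: True}


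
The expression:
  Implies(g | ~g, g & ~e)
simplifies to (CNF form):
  g & ~e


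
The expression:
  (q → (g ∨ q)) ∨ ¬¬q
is always true.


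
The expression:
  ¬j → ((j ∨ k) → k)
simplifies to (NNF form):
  True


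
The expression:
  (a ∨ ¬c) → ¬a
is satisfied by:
  {a: False}


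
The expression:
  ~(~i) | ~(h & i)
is always true.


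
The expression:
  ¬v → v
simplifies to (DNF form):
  v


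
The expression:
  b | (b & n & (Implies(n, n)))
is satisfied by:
  {b: True}


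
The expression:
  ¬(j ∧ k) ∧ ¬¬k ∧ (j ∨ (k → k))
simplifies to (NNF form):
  k ∧ ¬j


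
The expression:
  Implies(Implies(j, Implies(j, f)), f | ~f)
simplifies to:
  True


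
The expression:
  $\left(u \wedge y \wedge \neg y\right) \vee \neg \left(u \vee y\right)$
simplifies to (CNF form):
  $\neg u \wedge \neg y$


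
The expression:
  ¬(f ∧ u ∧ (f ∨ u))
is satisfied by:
  {u: False, f: False}
  {f: True, u: False}
  {u: True, f: False}


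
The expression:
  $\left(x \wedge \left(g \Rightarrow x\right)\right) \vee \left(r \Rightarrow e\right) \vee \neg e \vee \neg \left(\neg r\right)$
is always true.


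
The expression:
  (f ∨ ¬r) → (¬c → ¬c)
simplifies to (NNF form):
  True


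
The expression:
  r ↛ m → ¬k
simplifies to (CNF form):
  m ∨ ¬k ∨ ¬r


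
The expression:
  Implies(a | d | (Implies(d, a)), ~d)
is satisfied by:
  {d: False}


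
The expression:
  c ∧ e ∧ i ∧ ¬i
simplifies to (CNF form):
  False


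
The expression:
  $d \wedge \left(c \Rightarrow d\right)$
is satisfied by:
  {d: True}


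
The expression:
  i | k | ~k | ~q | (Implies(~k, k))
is always true.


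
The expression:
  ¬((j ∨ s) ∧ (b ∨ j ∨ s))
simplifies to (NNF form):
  ¬j ∧ ¬s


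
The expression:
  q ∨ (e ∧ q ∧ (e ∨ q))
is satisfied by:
  {q: True}


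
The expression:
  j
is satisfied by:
  {j: True}


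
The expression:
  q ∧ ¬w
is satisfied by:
  {q: True, w: False}


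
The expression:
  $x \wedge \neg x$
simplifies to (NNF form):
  $\text{False}$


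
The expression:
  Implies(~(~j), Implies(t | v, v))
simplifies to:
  v | ~j | ~t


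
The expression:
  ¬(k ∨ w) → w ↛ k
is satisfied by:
  {k: True, w: True}
  {k: True, w: False}
  {w: True, k: False}


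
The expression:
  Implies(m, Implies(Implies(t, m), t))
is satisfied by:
  {t: True, m: False}
  {m: False, t: False}
  {m: True, t: True}


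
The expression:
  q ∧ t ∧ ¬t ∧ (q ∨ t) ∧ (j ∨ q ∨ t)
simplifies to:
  False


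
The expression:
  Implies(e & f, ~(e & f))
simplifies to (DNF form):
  ~e | ~f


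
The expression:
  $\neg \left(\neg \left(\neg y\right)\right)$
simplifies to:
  $\neg y$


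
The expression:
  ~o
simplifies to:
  ~o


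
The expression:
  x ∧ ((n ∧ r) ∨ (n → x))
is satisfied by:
  {x: True}


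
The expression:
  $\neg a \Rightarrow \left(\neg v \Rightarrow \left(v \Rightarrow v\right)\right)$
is always true.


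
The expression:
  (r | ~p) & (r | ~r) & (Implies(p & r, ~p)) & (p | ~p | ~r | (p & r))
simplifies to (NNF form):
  ~p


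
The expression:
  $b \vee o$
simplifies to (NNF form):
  $b \vee o$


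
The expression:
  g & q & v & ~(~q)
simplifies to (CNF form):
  g & q & v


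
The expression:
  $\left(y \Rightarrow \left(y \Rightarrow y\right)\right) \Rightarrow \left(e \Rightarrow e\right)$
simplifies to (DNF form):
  $\text{True}$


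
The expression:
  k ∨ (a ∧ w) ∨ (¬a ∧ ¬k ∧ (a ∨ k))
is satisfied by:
  {k: True, w: True, a: True}
  {k: True, w: True, a: False}
  {k: True, a: True, w: False}
  {k: True, a: False, w: False}
  {w: True, a: True, k: False}


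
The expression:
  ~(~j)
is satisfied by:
  {j: True}


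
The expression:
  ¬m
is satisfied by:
  {m: False}


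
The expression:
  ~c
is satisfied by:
  {c: False}


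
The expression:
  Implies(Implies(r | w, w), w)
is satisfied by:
  {r: True, w: True}
  {r: True, w: False}
  {w: True, r: False}


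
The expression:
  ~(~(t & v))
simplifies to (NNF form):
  t & v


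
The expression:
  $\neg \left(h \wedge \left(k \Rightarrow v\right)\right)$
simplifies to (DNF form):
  $\left(k \wedge \neg v\right) \vee \neg h$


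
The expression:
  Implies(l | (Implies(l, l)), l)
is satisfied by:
  {l: True}


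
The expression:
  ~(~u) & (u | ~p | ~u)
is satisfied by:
  {u: True}


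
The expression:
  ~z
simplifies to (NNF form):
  ~z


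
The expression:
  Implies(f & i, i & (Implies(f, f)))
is always true.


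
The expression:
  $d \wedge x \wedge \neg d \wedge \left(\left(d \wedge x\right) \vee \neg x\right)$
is never true.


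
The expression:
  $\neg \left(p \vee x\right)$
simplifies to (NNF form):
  $\neg p \wedge \neg x$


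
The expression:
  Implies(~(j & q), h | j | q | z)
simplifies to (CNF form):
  h | j | q | z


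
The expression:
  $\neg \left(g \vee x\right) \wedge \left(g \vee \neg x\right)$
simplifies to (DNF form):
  $\neg g \wedge \neg x$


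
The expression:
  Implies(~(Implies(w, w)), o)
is always true.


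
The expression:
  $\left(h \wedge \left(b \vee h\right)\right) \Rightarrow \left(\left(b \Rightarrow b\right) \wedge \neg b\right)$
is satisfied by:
  {h: False, b: False}
  {b: True, h: False}
  {h: True, b: False}


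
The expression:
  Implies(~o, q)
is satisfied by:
  {q: True, o: True}
  {q: True, o: False}
  {o: True, q: False}


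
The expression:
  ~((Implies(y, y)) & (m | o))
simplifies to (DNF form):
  ~m & ~o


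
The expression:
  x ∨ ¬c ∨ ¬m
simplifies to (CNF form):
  x ∨ ¬c ∨ ¬m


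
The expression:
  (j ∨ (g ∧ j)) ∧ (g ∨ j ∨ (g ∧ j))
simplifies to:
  j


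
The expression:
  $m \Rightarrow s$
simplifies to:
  $s \vee \neg m$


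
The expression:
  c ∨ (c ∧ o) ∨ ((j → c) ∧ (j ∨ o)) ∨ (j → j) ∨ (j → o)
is always true.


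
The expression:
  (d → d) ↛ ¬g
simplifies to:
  g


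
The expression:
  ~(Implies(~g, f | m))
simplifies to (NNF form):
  ~f & ~g & ~m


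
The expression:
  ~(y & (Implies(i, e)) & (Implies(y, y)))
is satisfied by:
  {i: True, e: False, y: False}
  {e: False, y: False, i: False}
  {i: True, e: True, y: False}
  {e: True, i: False, y: False}
  {y: True, i: True, e: False}


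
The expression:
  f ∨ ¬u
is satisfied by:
  {f: True, u: False}
  {u: False, f: False}
  {u: True, f: True}


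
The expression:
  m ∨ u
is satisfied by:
  {m: True, u: True}
  {m: True, u: False}
  {u: True, m: False}


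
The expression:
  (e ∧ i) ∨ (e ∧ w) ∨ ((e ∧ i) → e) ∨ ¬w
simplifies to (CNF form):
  True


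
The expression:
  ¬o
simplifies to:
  ¬o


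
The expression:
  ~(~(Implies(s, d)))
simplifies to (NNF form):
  d | ~s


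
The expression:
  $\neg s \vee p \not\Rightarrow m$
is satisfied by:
  {p: True, m: False, s: False}
  {m: False, s: False, p: False}
  {p: True, m: True, s: False}
  {m: True, p: False, s: False}
  {s: True, p: True, m: False}


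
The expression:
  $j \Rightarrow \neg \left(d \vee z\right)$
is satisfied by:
  {z: False, j: False, d: False}
  {d: True, z: False, j: False}
  {z: True, d: False, j: False}
  {d: True, z: True, j: False}
  {j: True, d: False, z: False}


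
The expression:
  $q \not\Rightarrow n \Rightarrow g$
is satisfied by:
  {n: True, g: True, q: False}
  {n: True, g: False, q: False}
  {g: True, n: False, q: False}
  {n: False, g: False, q: False}
  {n: True, q: True, g: True}
  {n: True, q: True, g: False}
  {q: True, g: True, n: False}


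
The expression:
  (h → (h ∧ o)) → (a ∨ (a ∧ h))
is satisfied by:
  {a: True, h: True, o: False}
  {a: True, h: False, o: False}
  {a: True, o: True, h: True}
  {a: True, o: True, h: False}
  {h: True, o: False, a: False}


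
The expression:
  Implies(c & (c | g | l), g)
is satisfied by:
  {g: True, c: False}
  {c: False, g: False}
  {c: True, g: True}


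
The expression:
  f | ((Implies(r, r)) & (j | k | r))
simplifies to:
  f | j | k | r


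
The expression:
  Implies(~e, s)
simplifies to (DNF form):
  e | s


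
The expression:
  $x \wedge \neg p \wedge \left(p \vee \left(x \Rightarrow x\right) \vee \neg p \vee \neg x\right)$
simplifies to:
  $x \wedge \neg p$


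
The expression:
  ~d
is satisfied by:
  {d: False}


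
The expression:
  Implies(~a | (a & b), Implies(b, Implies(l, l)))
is always true.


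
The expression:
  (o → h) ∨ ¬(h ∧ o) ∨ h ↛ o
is always true.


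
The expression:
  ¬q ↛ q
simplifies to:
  ¬q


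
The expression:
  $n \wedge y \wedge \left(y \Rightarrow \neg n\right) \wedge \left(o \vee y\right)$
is never true.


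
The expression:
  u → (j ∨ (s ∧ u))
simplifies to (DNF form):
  j ∨ s ∨ ¬u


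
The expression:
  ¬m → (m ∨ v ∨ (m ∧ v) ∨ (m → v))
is always true.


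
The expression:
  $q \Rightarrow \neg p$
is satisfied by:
  {p: False, q: False}
  {q: True, p: False}
  {p: True, q: False}


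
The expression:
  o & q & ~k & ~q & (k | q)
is never true.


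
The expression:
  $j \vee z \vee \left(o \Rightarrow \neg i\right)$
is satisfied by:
  {z: True, j: True, o: False, i: False}
  {z: True, j: False, o: False, i: False}
  {j: True, z: False, o: False, i: False}
  {z: False, j: False, o: False, i: False}
  {i: True, z: True, j: True, o: False}
  {i: True, z: True, j: False, o: False}
  {i: True, j: True, z: False, o: False}
  {i: True, j: False, z: False, o: False}
  {z: True, o: True, j: True, i: False}
  {z: True, o: True, j: False, i: False}
  {o: True, j: True, z: False, i: False}
  {o: True, z: False, j: False, i: False}
  {i: True, o: True, z: True, j: True}
  {i: True, o: True, z: True, j: False}
  {i: True, o: True, j: True, z: False}


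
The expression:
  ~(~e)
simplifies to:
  e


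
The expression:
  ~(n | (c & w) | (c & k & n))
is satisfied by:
  {n: False, w: False, c: False}
  {c: True, n: False, w: False}
  {w: True, n: False, c: False}


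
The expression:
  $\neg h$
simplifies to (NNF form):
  $\neg h$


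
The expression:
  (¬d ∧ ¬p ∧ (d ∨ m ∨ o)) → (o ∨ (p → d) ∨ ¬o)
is always true.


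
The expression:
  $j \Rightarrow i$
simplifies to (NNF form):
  $i \vee \neg j$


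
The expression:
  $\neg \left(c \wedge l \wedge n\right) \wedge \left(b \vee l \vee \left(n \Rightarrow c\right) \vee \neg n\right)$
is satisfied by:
  {b: True, c: False, l: False, n: False}
  {b: False, c: False, l: False, n: False}
  {b: True, l: True, c: False, n: False}
  {l: True, b: False, c: False, n: False}
  {b: True, c: True, l: False, n: False}
  {c: True, b: False, l: False, n: False}
  {b: True, l: True, c: True, n: False}
  {l: True, c: True, b: False, n: False}
  {n: True, b: True, c: False, l: False}
  {n: True, b: True, l: True, c: False}
  {n: True, l: True, b: False, c: False}
  {n: True, b: True, c: True, l: False}
  {n: True, c: True, b: False, l: False}


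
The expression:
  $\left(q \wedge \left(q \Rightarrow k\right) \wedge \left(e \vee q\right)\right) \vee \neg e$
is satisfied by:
  {q: True, k: True, e: False}
  {q: True, k: False, e: False}
  {k: True, q: False, e: False}
  {q: False, k: False, e: False}
  {q: True, e: True, k: True}


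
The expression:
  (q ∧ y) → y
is always true.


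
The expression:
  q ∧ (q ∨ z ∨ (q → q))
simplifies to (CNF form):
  q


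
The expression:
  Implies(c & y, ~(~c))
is always true.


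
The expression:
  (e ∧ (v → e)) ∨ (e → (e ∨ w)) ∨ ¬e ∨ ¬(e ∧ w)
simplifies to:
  True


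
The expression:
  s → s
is always true.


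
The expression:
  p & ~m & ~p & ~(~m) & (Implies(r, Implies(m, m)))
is never true.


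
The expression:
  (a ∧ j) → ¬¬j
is always true.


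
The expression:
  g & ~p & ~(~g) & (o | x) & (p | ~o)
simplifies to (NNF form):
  g & x & ~o & ~p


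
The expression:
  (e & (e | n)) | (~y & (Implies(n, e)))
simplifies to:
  e | (~n & ~y)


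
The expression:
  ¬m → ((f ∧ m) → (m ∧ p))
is always true.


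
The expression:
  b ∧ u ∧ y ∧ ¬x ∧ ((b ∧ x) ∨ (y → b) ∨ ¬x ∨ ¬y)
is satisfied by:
  {u: True, b: True, y: True, x: False}


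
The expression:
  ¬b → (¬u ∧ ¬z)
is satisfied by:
  {b: True, z: False, u: False}
  {b: True, u: True, z: False}
  {b: True, z: True, u: False}
  {b: True, u: True, z: True}
  {u: False, z: False, b: False}


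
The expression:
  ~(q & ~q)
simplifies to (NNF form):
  True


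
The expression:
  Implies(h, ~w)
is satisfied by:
  {w: False, h: False}
  {h: True, w: False}
  {w: True, h: False}


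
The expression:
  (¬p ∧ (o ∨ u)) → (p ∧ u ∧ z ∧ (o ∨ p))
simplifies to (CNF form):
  (p ∨ ¬o) ∧ (p ∨ ¬u)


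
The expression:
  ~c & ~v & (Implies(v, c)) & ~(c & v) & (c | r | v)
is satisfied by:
  {r: True, v: False, c: False}


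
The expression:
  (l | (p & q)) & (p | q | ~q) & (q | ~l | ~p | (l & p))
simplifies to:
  l | (p & q)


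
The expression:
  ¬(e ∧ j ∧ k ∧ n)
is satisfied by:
  {k: False, n: False, e: False, j: False}
  {j: True, k: False, n: False, e: False}
  {e: True, k: False, n: False, j: False}
  {j: True, e: True, k: False, n: False}
  {n: True, j: False, k: False, e: False}
  {j: True, n: True, k: False, e: False}
  {e: True, n: True, j: False, k: False}
  {j: True, e: True, n: True, k: False}
  {k: True, e: False, n: False, j: False}
  {j: True, k: True, e: False, n: False}
  {e: True, k: True, j: False, n: False}
  {j: True, e: True, k: True, n: False}
  {n: True, k: True, e: False, j: False}
  {j: True, n: True, k: True, e: False}
  {e: True, n: True, k: True, j: False}


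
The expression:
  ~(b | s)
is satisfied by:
  {b: False, s: False}


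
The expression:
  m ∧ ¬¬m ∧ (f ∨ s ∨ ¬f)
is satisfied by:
  {m: True}


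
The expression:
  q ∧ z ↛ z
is never true.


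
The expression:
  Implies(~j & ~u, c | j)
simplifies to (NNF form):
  c | j | u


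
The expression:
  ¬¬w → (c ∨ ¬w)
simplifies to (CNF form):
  c ∨ ¬w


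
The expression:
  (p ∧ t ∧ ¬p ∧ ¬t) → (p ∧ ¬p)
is always true.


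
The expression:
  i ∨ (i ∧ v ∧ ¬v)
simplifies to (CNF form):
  i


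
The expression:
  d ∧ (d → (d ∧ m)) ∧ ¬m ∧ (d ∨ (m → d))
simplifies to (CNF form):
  False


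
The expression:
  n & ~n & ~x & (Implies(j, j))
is never true.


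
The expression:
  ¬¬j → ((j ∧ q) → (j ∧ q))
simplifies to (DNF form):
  True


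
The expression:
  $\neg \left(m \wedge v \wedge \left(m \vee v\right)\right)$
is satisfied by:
  {m: False, v: False}
  {v: True, m: False}
  {m: True, v: False}


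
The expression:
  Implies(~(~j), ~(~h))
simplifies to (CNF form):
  h | ~j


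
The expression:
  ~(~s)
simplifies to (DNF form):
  s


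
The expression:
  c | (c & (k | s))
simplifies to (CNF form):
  c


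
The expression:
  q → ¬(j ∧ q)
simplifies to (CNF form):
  ¬j ∨ ¬q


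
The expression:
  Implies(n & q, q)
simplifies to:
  True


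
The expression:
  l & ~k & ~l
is never true.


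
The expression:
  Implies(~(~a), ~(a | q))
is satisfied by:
  {a: False}


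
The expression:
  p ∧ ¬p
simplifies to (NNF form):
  False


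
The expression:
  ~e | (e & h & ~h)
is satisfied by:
  {e: False}


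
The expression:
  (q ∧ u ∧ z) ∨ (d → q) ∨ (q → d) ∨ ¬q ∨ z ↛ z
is always true.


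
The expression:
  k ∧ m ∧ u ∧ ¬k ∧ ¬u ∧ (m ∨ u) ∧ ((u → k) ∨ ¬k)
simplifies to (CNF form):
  False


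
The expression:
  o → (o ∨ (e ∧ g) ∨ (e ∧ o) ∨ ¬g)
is always true.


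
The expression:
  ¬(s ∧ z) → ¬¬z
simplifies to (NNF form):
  z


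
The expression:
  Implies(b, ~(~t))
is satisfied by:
  {t: True, b: False}
  {b: False, t: False}
  {b: True, t: True}


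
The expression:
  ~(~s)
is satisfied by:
  {s: True}


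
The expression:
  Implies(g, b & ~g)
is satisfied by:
  {g: False}


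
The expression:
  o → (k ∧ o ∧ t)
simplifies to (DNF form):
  (k ∧ t) ∨ ¬o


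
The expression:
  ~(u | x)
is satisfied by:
  {x: False, u: False}


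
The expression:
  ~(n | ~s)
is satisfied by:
  {s: True, n: False}
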